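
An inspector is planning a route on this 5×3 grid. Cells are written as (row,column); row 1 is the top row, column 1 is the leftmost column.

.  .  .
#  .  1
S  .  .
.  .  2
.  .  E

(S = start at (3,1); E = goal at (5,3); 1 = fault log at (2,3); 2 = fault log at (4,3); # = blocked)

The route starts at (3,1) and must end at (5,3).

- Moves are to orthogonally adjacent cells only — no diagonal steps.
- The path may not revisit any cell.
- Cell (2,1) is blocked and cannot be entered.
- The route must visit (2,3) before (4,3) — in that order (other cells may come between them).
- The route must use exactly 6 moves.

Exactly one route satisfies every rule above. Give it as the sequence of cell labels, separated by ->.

The waypoints must appear in the order (2,3), (4,3), with no cell reused.
Route from (3,1): right 1 to (3,2), up 1 to (2,2), right 1 to (2,3), down 3 to (5,3) — 6 moves in all.
Check: order respected (1 at step 3, 2 at step 5); 6 moves as required.

(3,1) -> (3,2) -> (2,2) -> (2,3) -> (3,3) -> (4,3) -> (5,3)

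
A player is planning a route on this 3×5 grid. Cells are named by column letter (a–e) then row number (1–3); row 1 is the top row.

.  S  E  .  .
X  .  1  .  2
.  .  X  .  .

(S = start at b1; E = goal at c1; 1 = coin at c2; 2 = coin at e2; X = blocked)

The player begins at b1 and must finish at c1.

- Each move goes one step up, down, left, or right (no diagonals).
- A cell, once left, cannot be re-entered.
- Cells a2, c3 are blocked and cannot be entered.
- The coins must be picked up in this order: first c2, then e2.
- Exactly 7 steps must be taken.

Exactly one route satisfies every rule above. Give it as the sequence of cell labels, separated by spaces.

The waypoints must appear in the order c2, e2, with no cell reused.
Route from b1: down to b2, 3× right (reaching e2), up to e1, 2× left (reaching c1) — 7 moves in all.
Check: order respected (1 at step 2, 2 at step 4); 7 moves as required.

b1 b2 c2 d2 e2 e1 d1 c1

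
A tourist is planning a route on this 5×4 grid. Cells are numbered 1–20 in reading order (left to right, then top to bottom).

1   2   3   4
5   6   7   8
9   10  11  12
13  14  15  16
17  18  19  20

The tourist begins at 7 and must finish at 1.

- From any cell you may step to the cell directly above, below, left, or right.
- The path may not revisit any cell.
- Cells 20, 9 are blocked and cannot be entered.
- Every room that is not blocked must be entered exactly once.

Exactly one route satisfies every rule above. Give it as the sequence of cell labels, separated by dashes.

7 - 11 - 10 - 14 - 13 - 17 - 18 - 19 - 15 - 16 - 12 - 8 - 4 - 3 - 2 - 6 - 5 - 1

Need to visit all 18 open cells exactly once, starting at 7 and ending at 1.
Route from 7: down to 11, left to 10, down to 14, left to 13, down to 17, 2× right (reaching 19), up to 15, right to 16, 3× up (reaching 4), 2× left (reaching 2), down to 6, left to 5, up to 1 — 17 moves in all.
Check: all 18 open cells covered.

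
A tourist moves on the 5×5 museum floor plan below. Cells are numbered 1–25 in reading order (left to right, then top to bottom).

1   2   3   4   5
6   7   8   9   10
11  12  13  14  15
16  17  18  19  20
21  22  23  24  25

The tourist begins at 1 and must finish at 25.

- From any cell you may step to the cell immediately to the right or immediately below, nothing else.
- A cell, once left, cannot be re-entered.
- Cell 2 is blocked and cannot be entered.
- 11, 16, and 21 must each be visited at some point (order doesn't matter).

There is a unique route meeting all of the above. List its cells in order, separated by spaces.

Moves only go right or down, so the column and row indices never decrease.
Route from 1: 4× down (reaching 21), 4× right (reaching 25) — 8 moves in all.
Check: all required cells visited.

1 6 11 16 21 22 23 24 25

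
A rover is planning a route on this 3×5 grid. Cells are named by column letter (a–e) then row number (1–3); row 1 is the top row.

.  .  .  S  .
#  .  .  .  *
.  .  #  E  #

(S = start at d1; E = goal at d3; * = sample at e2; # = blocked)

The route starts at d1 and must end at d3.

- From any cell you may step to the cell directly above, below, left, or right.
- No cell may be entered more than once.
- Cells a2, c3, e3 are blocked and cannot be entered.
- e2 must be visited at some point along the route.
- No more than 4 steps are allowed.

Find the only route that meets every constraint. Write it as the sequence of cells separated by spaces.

The budget equals the shortest possible length, so every move has to be on a shortest route through the required cells.
Route from d1: right to e1, down to e2, left to d2, down to d3 — 4 moves in all.
Check: all required cells visited; 4 ≤ 4 moves.

d1 e1 e2 d2 d3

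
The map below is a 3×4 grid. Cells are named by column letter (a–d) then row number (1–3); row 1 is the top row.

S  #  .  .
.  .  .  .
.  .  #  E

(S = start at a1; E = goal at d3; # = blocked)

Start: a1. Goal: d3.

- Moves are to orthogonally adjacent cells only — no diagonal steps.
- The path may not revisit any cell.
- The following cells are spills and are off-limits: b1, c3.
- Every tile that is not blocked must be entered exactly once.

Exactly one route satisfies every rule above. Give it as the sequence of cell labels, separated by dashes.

Need to visit all 10 open cells exactly once, starting at a1 and ending at d3.
Cell d1 has only two open neighbours (d2 and c1), so the path must pass straight through it: one of those is the cell it's entered from and the other is where it exits.
Route from a1: 2× down (reaching a3), right to b3, up to b2, right to c2, up to c1, right to d1, 2× down (reaching d3) — 9 moves in all.
Check: all 10 open cells covered.

a1 - a2 - a3 - b3 - b2 - c2 - c1 - d1 - d2 - d3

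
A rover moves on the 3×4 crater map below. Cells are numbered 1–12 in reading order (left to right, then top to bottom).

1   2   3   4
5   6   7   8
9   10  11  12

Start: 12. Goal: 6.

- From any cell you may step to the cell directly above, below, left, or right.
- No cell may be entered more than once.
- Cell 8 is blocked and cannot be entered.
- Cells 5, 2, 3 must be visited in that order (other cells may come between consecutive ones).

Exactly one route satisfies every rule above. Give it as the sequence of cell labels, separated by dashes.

12 - 11 - 10 - 9 - 5 - 1 - 2 - 3 - 7 - 6

The waypoints must appear in the order 5, 2, 3, with no cell reused.
Route from 12: left 3 to 9, up 2 to 1, right 2 to 3, down 1 to 7, left 1 to 6 — 9 moves in all.
Check: order respected (5 at step 4, 2 at step 6, 3 at step 7).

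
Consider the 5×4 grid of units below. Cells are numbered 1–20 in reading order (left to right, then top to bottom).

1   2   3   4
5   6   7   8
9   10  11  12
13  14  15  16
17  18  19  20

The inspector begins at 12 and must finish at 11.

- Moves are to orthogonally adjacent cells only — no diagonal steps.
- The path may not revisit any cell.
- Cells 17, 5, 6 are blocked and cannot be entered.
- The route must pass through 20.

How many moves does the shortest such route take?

5

Any route passes through 20 somewhere between 12 and 11. Summing Manhattan distances along the two legs (12 → 20 → 11) gives a lower bound of 2 + 3 = 5 moves.
A route of 5 moves achieves this: 12 → 16 → 20 → 19 → 15 → 11.
Since 5 matches the lower bound, it is optimal.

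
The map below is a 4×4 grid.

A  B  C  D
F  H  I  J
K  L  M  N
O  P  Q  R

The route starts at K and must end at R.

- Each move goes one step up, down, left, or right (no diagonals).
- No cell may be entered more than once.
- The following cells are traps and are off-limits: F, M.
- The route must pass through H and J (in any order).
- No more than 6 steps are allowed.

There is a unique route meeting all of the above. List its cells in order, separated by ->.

The budget equals the shortest possible length, so every move has to be on a shortest route through the required cells.
Route from K: right 1 to L, up 1 to H, right 2 to J, down 2 to R — 6 moves in all.
Check: all required cells visited; 6 ≤ 6 moves.

K -> L -> H -> I -> J -> N -> R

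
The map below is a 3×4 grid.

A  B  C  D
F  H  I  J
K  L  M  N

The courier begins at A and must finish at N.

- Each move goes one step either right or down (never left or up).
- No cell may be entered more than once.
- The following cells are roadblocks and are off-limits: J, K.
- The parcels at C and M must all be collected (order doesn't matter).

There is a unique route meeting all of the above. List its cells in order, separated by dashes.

Moves only go right or down, so the column and row indices never decrease.
Route from A: 2× right (reaching C), 2× down (reaching M), right to N — 5 moves in all.
Check: all required cells visited.

A - B - C - I - M - N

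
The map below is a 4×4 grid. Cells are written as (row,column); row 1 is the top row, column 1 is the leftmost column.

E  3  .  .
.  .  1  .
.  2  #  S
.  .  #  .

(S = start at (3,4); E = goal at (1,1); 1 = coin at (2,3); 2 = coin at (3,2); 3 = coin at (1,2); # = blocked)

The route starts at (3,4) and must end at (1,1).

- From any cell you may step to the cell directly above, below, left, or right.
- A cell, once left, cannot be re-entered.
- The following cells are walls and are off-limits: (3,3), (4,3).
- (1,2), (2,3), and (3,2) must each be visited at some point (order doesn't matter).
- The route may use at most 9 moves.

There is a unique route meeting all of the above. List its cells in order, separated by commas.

Any route must reach (1,2), (2,3), and (3,2) and still end at (1,1) within 9 moves, so the order of the required stops is forced.
Route from (3,4): up to (2,4), left to (2,3), up to (1,3), left to (1,2), 2× down (reaching (3,2)), left to (3,1), 2× up (reaching (1,1)) — 9 moves in all.
Check: all required cells visited; 9 ≤ 9 moves.

(3,4), (2,4), (2,3), (1,3), (1,2), (2,2), (3,2), (3,1), (2,1), (1,1)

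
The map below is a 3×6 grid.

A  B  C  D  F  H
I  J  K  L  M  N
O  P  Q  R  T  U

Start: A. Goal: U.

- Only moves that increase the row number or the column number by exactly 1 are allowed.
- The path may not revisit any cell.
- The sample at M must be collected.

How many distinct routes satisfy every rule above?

A right/down-only route from A to U makes exactly 2 down-moves and 5 right-moves in some order.
With no other constraints that would be C(7,2) = 21 routes.
Split at M and multiply the segment counts: A→M: 5; M→U: 2; product = 10.
That gives 10 routes.

10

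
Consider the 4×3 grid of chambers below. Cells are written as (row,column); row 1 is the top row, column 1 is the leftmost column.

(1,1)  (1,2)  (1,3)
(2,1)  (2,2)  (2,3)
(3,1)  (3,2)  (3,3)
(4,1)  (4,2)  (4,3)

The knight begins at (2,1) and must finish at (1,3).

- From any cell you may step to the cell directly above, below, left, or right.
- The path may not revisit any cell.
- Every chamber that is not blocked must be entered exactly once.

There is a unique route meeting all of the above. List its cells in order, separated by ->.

(2,1) -> (1,1) -> (1,2) -> (2,2) -> (3,2) -> (3,1) -> (4,1) -> (4,2) -> (4,3) -> (3,3) -> (2,3) -> (1,3)

Need to visit all 12 open cells exactly once, starting at (2,1) and ending at (1,3).
Cell (4,3) has only two open neighbours ((3,3) and (4,2)), so the path must pass straight through it: one of those is the cell it's entered from and the other is where it exits.
Route from (2,1): up to (1,1), right to (1,2), 2× down (reaching (3,2)), left to (3,1), down to (4,1), 2× right (reaching (4,3)), 3× up (reaching (1,3)) — 11 moves in all.
Check: all 12 open cells covered.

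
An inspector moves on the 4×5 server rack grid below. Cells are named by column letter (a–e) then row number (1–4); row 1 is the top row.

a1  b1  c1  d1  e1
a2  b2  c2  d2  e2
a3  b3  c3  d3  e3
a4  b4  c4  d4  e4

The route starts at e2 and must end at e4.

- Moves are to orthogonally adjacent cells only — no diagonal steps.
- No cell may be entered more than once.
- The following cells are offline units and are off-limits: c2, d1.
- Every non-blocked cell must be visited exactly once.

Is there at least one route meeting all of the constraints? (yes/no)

no

Cell c1 has only one open neighbour but is neither the start nor the goal, so a Hamiltonian route would have to both enter and leave it through the same neighbour — impossible without revisiting.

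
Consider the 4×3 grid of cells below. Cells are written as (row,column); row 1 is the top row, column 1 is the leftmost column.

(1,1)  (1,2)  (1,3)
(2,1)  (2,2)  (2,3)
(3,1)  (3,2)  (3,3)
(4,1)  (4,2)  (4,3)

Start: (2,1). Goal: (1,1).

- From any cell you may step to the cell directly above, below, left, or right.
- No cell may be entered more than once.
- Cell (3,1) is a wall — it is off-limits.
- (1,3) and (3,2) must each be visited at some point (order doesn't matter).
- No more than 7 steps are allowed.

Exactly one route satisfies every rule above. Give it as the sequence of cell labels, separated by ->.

The budget equals the shortest possible length, so every move has to be on a shortest route through the required cells.
Route from (2,1): right to (2,2), down to (3,2), right to (3,3), 2× up (reaching (1,3)), 2× left (reaching (1,1)) — 7 moves in all.
Check: all required cells visited; 7 ≤ 7 moves.

(2,1) -> (2,2) -> (3,2) -> (3,3) -> (2,3) -> (1,3) -> (1,2) -> (1,1)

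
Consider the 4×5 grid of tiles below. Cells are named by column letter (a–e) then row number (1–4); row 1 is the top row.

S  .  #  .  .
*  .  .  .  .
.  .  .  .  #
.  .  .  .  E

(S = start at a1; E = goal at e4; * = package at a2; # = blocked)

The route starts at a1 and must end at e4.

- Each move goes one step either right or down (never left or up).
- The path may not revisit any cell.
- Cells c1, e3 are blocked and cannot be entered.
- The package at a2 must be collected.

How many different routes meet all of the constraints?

A right/down-only route from a1 to e4 makes exactly 3 down-moves and 4 right-moves in some order.
With no other constraints that would be C(7,3) = 35 routes.
Split at a2 and multiply the segment counts (each segment already excludes blocked cells): a1→a2: 1; a2→e4: 10; product = 10.
That gives 10 routes.

10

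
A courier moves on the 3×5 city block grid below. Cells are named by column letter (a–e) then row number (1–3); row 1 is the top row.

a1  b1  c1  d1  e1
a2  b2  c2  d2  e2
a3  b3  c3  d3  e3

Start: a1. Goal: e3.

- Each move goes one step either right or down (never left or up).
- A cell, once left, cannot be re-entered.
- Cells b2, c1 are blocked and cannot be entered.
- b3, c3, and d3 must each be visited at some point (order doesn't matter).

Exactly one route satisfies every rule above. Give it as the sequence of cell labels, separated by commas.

a1, a2, a3, b3, c3, d3, e3

Moves only go right or down, so the column and row indices never decrease.
Route from a1: 2× down (reaching a3), 4× right (reaching e3) — 6 moves in all.
Check: all required cells visited.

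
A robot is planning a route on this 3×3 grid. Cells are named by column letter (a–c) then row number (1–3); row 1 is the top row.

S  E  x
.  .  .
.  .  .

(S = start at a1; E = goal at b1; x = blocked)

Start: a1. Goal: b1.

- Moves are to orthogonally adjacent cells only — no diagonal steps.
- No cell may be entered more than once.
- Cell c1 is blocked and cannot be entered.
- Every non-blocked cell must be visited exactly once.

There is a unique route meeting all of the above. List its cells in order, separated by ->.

a1 -> a2 -> a3 -> b3 -> c3 -> c2 -> b2 -> b1

Need to visit all 8 open cells exactly once, starting at a1 and ending at b1.
Cell c3 has only two open neighbours (c2 and b3), so the path must pass straight through it: one of those is the cell it's entered from and the other is where it exits.
Route from a1: down 2 to a3, right 2 to c3, up 1 to c2, left 1 to b2, up 1 to b1 — 7 moves in all.
Check: all 8 open cells covered.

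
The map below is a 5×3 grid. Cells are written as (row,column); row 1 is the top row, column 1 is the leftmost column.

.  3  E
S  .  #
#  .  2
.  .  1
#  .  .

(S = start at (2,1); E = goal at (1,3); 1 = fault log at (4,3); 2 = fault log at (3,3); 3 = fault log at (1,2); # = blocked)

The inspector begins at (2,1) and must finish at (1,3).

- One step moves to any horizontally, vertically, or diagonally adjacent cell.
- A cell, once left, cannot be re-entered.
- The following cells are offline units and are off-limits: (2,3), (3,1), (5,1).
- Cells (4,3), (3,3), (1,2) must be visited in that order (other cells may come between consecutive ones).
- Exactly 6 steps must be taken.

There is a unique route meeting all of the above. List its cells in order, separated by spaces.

(2,1) (3,2) (4,3) (3,3) (2,2) (1,2) (1,3)

The waypoints must appear in the order (4,3), (3,3), (1,2), with no cell reused.
Route from (2,1): 2× down-right (reaching (4,3)), up to (3,3), up-left to (2,2), up to (1,2), right to (1,3) — 6 moves in all.
Check: order respected (1 at step 2, 2 at step 3, 3 at step 5); 6 moves as required.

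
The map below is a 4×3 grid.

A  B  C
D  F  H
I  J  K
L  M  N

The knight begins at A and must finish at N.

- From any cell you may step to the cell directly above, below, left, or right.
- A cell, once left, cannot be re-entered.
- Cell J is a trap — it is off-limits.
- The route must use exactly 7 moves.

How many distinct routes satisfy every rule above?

2

Need simple routes of exactly 7 moves from A to N (Manhattan distance 5, so 1 moves are spent on a detour and 1 undoing it).
Enumerating: A D F B C H K N | A B F D I L M N.
That gives 2 routes.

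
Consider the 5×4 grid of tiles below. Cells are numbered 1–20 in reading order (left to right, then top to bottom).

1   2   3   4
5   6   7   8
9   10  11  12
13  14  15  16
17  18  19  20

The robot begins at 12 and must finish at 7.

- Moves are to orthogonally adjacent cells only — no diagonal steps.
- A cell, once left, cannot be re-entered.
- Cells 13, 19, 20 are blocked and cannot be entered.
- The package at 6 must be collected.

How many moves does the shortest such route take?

4

Any route passes through 6 somewhere between 12 and 7. Summing Manhattan distances along the two legs (12 → 6 → 7) gives a lower bound of 3 + 1 = 4 moves.
A route of 4 moves achieves this: 12 → 11 → 10 → 6 → 7.
Since 4 matches the lower bound, it is optimal.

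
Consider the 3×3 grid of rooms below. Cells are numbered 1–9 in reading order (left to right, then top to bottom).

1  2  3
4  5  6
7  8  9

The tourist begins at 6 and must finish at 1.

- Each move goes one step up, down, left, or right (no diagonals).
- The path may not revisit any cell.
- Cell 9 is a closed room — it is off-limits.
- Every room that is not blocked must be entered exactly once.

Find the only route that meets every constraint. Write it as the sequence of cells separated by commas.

Need to visit all 8 open cells exactly once, starting at 6 and ending at 1.
Route from 6: up 1 to 3, left 1 to 2, down 2 to 8, left 1 to 7, up 2 to 1 — 7 moves in all.
Check: all 8 open cells covered.

6, 3, 2, 5, 8, 7, 4, 1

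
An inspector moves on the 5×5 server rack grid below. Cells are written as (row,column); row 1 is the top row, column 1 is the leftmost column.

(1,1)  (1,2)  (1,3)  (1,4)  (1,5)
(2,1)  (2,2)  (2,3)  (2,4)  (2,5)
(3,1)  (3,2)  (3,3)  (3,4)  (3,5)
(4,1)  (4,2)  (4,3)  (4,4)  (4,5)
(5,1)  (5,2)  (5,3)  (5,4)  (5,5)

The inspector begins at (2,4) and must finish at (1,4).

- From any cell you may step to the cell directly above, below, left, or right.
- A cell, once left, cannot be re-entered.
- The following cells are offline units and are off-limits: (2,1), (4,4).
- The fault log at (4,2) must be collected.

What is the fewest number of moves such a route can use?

Any route passes through (4,2) somewhere between (2,4) and (1,4). Summing Manhattan distances along the two legs ((2,4) → (4,2) → (1,4)) gives a lower bound of 4 + 5 = 9 moves.
A route of 9 moves achieves this: (2,4) → (3,4) → (3,3) → (4,3) → (4,2) → (3,2) → (2,2) → (1,2) → (1,3) → (1,4).
Since 9 matches the lower bound, it is optimal.

9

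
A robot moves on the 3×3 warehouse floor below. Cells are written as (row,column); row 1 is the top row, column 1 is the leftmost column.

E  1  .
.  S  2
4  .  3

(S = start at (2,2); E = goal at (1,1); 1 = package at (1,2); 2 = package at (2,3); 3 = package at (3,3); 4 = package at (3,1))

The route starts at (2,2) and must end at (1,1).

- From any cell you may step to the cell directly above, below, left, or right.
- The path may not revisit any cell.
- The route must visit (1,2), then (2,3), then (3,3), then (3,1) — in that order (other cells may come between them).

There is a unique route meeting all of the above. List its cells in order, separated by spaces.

(2,2) (1,2) (1,3) (2,3) (3,3) (3,2) (3,1) (2,1) (1,1)

The waypoints must appear in the order (1,2), (2,3), (3,3), (3,1), with no cell reused.
Route from (2,2): up to (1,2), right to (1,3), 2× down (reaching (3,3)), 2× left (reaching (3,1)), 2× up (reaching (1,1)) — 8 moves in all.
Check: order respected (1 at step 1, 2 at step 3, 3 at step 4, 4 at step 6).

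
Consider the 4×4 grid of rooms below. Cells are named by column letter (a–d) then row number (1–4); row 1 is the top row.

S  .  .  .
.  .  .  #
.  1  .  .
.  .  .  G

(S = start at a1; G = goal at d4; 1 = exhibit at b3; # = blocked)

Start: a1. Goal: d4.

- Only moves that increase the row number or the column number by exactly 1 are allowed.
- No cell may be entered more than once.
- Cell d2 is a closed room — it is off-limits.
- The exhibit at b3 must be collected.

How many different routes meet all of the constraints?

9

A right/down-only route from a1 to d4 makes exactly 3 down-moves and 3 right-moves in some order.
With no other constraints that would be C(6,3) = 20 routes.
Split at b3 and multiply the segment counts (each segment already excludes blocked cells): a1→b3: 3; b3→d4: 3; product = 9.
That gives 9 routes.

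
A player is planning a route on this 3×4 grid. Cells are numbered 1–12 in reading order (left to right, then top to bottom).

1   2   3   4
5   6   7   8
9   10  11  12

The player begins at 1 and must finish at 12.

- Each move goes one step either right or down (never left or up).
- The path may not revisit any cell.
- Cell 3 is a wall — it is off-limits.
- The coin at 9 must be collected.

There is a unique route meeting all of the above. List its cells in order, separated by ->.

Moves only go right or down, so the column and row indices never decrease.
Route from 1: down 2 to 9, right 3 to 12 — 5 moves in all.
Check: all required cells visited.

1 -> 5 -> 9 -> 10 -> 11 -> 12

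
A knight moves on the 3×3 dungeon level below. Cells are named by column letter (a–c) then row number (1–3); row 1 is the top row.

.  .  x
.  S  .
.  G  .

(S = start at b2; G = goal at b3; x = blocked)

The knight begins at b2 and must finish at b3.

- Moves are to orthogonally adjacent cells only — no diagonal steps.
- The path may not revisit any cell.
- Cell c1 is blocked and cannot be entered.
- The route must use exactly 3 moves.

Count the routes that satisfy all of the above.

Need simple routes of exactly 3 moves from b2 to b3 (Manhattan distance 1, so 1 moves are spent on a detour and 1 undoing it).
Enumerating: b2 a2 a3 b3 | b2 c2 c3 b3.
That gives 2 routes.

2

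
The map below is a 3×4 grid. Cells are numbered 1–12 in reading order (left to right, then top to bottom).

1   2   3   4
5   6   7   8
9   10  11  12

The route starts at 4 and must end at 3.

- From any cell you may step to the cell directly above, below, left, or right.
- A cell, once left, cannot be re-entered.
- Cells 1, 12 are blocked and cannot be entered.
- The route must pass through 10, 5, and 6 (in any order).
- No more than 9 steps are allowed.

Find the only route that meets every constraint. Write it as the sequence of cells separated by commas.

4, 8, 7, 11, 10, 9, 5, 6, 2, 3

The budget equals the shortest possible length, so every move has to be on a shortest route through the required cells.
Route from 4: down 1 to 8, left 1 to 7, down 1 to 11, left 2 to 9, up 1 to 5, right 1 to 6, up 1 to 2, right 1 to 3 — 9 moves in all.
Check: all required cells visited; 9 ≤ 9 moves.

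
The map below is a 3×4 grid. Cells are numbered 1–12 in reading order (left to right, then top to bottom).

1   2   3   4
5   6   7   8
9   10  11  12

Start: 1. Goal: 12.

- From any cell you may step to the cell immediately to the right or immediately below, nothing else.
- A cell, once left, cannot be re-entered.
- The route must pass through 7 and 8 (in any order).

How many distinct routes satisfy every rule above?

A right/down-only route from 1 to 12 makes exactly 2 down-moves and 3 right-moves in some order.
With no other constraints that would be C(5,2) = 10 routes.
A monotone route can only reach the required cells in the order 7, 8, so split there and multiply the segment counts: 1→7: 3; 7→8: 1; 8→12: 1; product = 3.
That gives 3 routes.

3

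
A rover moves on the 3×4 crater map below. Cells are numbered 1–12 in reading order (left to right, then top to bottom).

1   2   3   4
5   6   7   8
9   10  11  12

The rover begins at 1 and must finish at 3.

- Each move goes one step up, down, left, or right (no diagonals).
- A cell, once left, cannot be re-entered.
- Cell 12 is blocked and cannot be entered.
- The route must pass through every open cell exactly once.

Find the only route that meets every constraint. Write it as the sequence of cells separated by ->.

1 -> 2 -> 6 -> 5 -> 9 -> 10 -> 11 -> 7 -> 8 -> 4 -> 3

Need to visit all 11 open cells exactly once, starting at 1 and ending at 3.
Route from 1: right 1 to 2, down 1 to 6, left 1 to 5, down 1 to 9, right 2 to 11, up 1 to 7, right 1 to 8, up 1 to 4, left 1 to 3 — 10 moves in all.
Check: all 11 open cells covered.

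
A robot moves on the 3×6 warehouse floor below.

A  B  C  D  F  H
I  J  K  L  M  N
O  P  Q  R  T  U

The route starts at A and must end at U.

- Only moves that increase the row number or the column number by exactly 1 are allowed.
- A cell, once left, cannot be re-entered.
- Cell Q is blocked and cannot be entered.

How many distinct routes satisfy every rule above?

15

A right/down-only route from A to U makes exactly 2 down-moves and 5 right-moves in some order.
With no other constraints that would be C(7,2) = 21 routes.
Subtract routes through each blocked cell (inclusion–exclusion for overlaps): − through Q: 6 → 15.
That gives 15 routes.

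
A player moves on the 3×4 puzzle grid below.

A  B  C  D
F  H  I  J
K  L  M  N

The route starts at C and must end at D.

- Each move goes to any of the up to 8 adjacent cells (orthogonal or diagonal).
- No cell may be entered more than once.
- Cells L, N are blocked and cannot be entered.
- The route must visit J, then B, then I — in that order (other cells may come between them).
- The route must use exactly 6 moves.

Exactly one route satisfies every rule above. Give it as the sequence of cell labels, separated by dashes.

C - J - M - H - B - I - D

The waypoints must appear in the order J, B, I, with no cell reused.
Route from C: down-right to J, down-left to M, up-left to H, up to B, down-right to I, up-right to D — 6 moves in all.
Check: order respected (J at step 1, B at step 4, I at step 5); 6 moves as required.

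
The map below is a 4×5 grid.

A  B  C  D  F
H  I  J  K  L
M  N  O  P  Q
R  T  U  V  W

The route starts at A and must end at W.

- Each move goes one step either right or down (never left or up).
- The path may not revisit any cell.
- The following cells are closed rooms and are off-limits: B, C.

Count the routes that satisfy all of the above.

15

A right/down-only route from A to W makes exactly 3 down-moves and 4 right-moves in some order.
With no other constraints that would be C(7,3) = 35 routes.
Subtract routes through each blocked cell (inclusion–exclusion for overlaps): − through B: 20 − through C: 10 + through B&C: 10 → 15.
That gives 15 routes.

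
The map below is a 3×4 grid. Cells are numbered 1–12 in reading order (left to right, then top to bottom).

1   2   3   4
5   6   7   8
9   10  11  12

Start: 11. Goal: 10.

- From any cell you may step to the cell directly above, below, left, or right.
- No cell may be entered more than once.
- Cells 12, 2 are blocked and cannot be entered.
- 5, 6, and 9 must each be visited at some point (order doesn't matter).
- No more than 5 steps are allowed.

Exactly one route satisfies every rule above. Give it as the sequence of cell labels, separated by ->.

11 -> 7 -> 6 -> 5 -> 9 -> 10

The budget equals the shortest possible length, so every move has to be on a shortest route through the required cells.
Route from 11: up 1 to 7, left 2 to 5, down 1 to 9, right 1 to 10 — 5 moves in all.
Check: all required cells visited; 5 ≤ 5 moves.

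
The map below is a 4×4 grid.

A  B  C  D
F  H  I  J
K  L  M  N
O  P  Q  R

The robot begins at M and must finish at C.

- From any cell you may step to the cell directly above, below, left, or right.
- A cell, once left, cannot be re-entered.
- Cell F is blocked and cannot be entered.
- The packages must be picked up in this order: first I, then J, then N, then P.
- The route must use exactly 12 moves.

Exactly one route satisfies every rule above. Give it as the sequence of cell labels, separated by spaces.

M I J N R Q P O K L H B C

The waypoints must appear in the order I, J, N, P, with no cell reused.
Route from M: up to I, right to J, 2× down (reaching R), 3× left (reaching O), up to K, right to L, 2× up (reaching B), right to C — 12 moves in all.
Check: order respected (I at step 1, J at step 2, N at step 3, P at step 6); 12 moves as required.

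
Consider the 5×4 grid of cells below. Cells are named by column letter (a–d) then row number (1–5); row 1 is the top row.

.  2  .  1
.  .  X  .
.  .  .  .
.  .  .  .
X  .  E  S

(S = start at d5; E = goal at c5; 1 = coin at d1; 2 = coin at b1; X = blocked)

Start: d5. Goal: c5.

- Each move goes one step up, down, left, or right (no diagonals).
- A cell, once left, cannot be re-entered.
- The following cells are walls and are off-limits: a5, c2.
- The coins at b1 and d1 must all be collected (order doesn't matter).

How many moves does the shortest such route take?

Any route passes through b1 and d1 in some order between d5 and c5. Summing Manhattan distances along each leg and taking the cheapest ordering (d5 → d1 → b1 → c5) gives a lower bound of 4 + 2 + 5 = 11 moves.
A route of 11 moves achieves this: d5 → d4 → d3 → d2 → d1 → c1 → b1 → b2 → b3 → b4 → b5 → c5.
Since 11 matches the lower bound, it is optimal.

11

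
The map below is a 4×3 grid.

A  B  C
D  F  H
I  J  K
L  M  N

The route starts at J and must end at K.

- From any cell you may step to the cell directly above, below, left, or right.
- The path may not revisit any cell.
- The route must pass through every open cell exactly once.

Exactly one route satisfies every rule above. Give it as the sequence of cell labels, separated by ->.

J -> F -> H -> C -> B -> A -> D -> I -> L -> M -> N -> K

Need to visit all 12 open cells exactly once, starting at J and ending at K.
Route from J: up 1 to F, right 1 to H, up 1 to C, left 2 to A, down 3 to L, right 2 to N, up 1 to K — 11 moves in all.
Check: all 12 open cells covered.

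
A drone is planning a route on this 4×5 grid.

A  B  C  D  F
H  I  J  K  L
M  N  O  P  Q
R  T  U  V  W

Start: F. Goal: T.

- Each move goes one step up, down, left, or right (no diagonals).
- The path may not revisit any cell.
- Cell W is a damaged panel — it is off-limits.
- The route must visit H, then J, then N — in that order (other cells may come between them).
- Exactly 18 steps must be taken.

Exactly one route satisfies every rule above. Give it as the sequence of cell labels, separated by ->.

F -> D -> C -> B -> A -> H -> I -> J -> K -> L -> Q -> P -> V -> U -> O -> N -> M -> R -> T

The waypoints must appear in the order H, J, N, with no cell reused.
Route from F: left 4 to A, down 1 to H, right 4 to L, down 1 to Q, left 1 to P, down 1 to V, left 1 to U, up 1 to O, left 2 to M, down 1 to R, right 1 to T — 18 moves in all.
Check: order respected (H at step 5, J at step 7, N at step 15); 18 moves as required.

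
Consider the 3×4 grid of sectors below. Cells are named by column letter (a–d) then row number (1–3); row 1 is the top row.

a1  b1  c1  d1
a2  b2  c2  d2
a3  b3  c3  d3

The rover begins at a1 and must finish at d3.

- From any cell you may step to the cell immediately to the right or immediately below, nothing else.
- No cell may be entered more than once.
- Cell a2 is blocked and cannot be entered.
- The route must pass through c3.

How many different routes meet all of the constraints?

A right/down-only route from a1 to d3 makes exactly 2 down-moves and 3 right-moves in some order.
With no other constraints that would be C(5,2) = 10 routes.
Split at c3 and multiply the segment counts (each segment already excludes blocked cells): a1→c3: 3; c3→d3: 1; product = 3.
That gives 3 routes.

3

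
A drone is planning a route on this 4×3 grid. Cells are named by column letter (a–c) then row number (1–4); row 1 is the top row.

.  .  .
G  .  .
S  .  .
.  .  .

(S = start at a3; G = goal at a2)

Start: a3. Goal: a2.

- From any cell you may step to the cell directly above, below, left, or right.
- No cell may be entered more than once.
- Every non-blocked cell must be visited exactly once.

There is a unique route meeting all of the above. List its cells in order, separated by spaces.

Need to visit all 12 open cells exactly once, starting at a3 and ending at a2.
Cell c4 has only two open neighbours (c3 and b4), so the path must pass straight through it: one of those is the cell it's entered from and the other is where it exits.
Route from a3: down to a4, 2× right (reaching c4), up to c3, left to b3, up to b2, right to c2, up to c1, 2× left (reaching a1), down to a2 — 11 moves in all.
Check: all 12 open cells covered.

a3 a4 b4 c4 c3 b3 b2 c2 c1 b1 a1 a2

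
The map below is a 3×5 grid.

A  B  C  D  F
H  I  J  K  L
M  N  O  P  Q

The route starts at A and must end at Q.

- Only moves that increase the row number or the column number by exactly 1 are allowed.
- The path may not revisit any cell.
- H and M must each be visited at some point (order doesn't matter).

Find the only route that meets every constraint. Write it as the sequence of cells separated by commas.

Moves only go right or down, so the column and row indices never decrease.
Route from A: down 2 to M, right 4 to Q — 6 moves in all.
Check: all required cells visited.

A, H, M, N, O, P, Q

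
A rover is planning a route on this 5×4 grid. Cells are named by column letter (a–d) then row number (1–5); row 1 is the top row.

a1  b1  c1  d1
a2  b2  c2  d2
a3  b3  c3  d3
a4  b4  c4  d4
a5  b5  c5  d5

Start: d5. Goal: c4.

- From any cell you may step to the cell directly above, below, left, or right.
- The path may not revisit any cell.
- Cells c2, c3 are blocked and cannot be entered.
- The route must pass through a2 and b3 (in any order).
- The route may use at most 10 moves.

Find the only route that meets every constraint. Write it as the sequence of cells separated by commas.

d5, c5, b5, a5, a4, a3, a2, b2, b3, b4, c4

The budget equals the shortest possible length, so every move has to be on a shortest route through the required cells.
Route from d5: 3× left (reaching a5), 3× up (reaching a2), right to b2, 2× down (reaching b4), right to c4 — 10 moves in all.
Check: all required cells visited; 10 ≤ 10 moves.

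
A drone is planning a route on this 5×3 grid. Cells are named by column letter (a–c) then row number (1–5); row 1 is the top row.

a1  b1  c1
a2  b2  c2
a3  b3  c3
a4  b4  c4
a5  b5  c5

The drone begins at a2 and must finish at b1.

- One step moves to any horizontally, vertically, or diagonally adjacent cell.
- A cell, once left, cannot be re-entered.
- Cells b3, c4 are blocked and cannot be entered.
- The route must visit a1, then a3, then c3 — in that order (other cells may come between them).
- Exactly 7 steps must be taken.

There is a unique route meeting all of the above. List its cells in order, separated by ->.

The waypoints must appear in the order a1, a3, c3, with no cell reused.
Route from a2: up 1 to a1, down-right 1 to b2, down-left 1 to a3, down-right 1 to b4, up-right 1 to c3, up 1 to c2, up-left 1 to b1 — 7 moves in all.
Check: order respected (a1 at step 1, a3 at step 3, c3 at step 5); 7 moves as required.

a2 -> a1 -> b2 -> a3 -> b4 -> c3 -> c2 -> b1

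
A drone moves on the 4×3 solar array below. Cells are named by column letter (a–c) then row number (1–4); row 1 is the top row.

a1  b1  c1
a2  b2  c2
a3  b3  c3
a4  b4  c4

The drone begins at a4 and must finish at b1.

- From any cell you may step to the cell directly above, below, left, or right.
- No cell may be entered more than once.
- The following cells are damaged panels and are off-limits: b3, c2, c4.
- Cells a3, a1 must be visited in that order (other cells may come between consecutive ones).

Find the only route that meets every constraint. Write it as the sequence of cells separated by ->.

a4 -> a3 -> a2 -> a1 -> b1

The waypoints must appear in the order a3, a1, with no cell reused.
Route from a4: 3× up (reaching a1), right to b1 — 4 moves in all.
Check: order respected (a3 at step 1, a1 at step 3).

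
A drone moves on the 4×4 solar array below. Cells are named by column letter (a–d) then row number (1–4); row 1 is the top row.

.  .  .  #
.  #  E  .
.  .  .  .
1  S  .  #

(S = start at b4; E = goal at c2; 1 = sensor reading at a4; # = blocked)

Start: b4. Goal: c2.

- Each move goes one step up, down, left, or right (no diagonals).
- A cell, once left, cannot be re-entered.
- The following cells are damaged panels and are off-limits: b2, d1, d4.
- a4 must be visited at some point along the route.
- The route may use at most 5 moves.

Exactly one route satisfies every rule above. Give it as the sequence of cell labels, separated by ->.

b4 -> a4 -> a3 -> b3 -> c3 -> c2

The budget equals the shortest possible length, so every move has to be on a shortest route through the required cells.
Route from b4: left 1 to a4, up 1 to a3, right 2 to c3, up 1 to c2 — 5 moves in all.
Check: all required cells visited; 5 ≤ 5 moves.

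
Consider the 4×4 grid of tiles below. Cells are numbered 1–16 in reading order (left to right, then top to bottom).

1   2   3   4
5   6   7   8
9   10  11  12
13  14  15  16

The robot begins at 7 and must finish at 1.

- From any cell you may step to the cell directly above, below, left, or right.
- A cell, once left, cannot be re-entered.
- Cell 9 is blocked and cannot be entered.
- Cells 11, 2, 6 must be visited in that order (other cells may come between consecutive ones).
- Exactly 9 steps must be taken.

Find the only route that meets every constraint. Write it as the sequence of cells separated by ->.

The waypoints must appear in the order 11, 2, 6, with no cell reused.
Route from 7: down 1 to 11, right 1 to 12, up 2 to 4, left 2 to 2, down 1 to 6, left 1 to 5, up 1 to 1 — 9 moves in all.
Check: order respected (11 at step 1, 2 at step 6, 6 at step 7); 9 moves as required.

7 -> 11 -> 12 -> 8 -> 4 -> 3 -> 2 -> 6 -> 5 -> 1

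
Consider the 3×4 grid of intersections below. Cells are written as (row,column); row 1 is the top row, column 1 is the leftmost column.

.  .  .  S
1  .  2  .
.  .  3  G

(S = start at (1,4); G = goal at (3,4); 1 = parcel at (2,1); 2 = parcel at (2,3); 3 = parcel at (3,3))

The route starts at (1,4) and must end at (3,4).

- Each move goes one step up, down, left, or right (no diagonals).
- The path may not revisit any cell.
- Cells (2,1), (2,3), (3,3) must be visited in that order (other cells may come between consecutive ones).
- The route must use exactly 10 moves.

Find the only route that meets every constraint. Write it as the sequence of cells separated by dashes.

The waypoints must appear in the order (2,1), (2,3), (3,3), with no cell reused.
Route from (1,4): 3× left (reaching (1,1)), 2× down (reaching (3,1)), right to (3,2), up to (2,2), right to (2,3), down to (3,3), right to (3,4) — 10 moves in all.
Check: order respected (1 at step 4, 2 at step 8, 3 at step 9); 10 moves as required.

(1,4) - (1,3) - (1,2) - (1,1) - (2,1) - (3,1) - (3,2) - (2,2) - (2,3) - (3,3) - (3,4)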